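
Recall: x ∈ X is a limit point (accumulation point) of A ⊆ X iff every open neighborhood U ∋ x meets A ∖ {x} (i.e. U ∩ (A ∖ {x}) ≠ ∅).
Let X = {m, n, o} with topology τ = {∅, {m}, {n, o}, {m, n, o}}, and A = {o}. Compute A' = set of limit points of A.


A' = {n}

For each x ∈ X, list the open sets U ∈ τ with x ∈ U, then check whether U ∩ (A ∖ {x}) ≠ ∅ for every such U.
  x = m: open {m} ∋ x has {m} ∩ (A ∖ {m}) = ∅, so x is NOT a limit point.
  x = n: opens ∋ x are {n, o}, {m, n, o}; each meets A ∖ {n}, so x IS a limit point.
  x = o: open {n, o} ∋ x has {n, o} ∩ (A ∖ {o}) = ∅, so x is NOT a limit point.
Collecting: A' = {n}.


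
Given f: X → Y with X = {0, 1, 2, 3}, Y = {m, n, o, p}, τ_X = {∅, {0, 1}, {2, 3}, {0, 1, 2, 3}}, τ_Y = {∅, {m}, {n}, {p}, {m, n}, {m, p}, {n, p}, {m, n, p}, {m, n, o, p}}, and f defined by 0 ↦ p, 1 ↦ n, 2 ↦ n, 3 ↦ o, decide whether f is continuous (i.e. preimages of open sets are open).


f is NOT continuous.

Compute f^{-1}(U) for each U ∈ τ_Y:
  U = ∅: f^{-1}(U) = ∅ ∈ τ_X ✓.
  U = {m}: f^{-1}(U) = ∅ ∈ τ_X ✓.
  U = {n}: f^{-1}(U) = {1, 2} ∉ τ_X ✗.
  U = {p}: f^{-1}(U) = {0} ∉ τ_X ✗.
  U = {m, n}: f^{-1}(U) = {1, 2} ∉ τ_X ✗.
  U = {m, p}: f^{-1}(U) = {0} ∉ τ_X ✗.
  U = {n, p}: f^{-1}(U) = {0, 1, 2} ∉ τ_X ✗.
  U = {m, n, p}: f^{-1}(U) = {0, 1, 2} ∉ τ_X ✗.
  U = {m, n, o, p}: f^{-1}(U) = {0, 1, 2, 3} ∈ τ_X ✓.
Found U = {n} with f^{-1}(U) = {1, 2} not in τ_X. Therefore f is NOT continuous.


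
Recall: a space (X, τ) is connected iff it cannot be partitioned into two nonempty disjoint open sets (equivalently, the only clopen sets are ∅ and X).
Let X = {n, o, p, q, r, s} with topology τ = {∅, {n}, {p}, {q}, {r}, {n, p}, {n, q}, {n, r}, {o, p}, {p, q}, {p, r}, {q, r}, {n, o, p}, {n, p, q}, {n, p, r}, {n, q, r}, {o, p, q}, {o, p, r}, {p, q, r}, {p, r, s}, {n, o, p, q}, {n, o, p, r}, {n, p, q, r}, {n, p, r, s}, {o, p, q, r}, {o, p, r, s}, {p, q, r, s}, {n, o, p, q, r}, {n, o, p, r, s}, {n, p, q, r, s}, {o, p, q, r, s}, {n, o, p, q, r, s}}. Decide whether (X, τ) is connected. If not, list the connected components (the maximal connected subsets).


(X, τ) is disconnected; components = [{n}, {q}, {o, p, r, s}].

Find clopen sets (U ∈ τ with X ∖ U ∈ τ):
  U = ∅, X ∖ U = {n, o, p, q, r, s} — both open, so U is clopen.
  U = {n}, X ∖ U = {o, p, q, r, s} — both open, so U is clopen.
  U = {q}, X ∖ U = {n, o, p, r, s} — both open, so U is clopen.
  U = {n, q}, X ∖ U = {o, p, r, s} — both open, so U is clopen.
  U = {o, p, r, s}, X ∖ U = {n, q} — both open, so U is clopen.
  U = {n, o, p, r, s}, X ∖ U = {q} — both open, so U is clopen.
  U = {o, p, q, r, s}, X ∖ U = {n} — both open, so U is clopen.
  U = {n, o, p, q, r, s}, X ∖ U = ∅ — both open, so U is clopen.
Nontrivial clopen(s) exist: e.g. {o, p, r, s}. So (X, τ) is disconnected.
Compute connected components by grouping points that agree on all clopens:
  component: {n}
  component: {q}
  component: {o, p, r, s}


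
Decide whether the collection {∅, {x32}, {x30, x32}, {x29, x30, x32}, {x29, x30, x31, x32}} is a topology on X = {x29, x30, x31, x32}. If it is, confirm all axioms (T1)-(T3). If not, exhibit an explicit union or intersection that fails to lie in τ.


τ IS a topology on X.

Axiom (T1): ∅ ∈ τ? Yes; X ∈ τ? Yes.
Axiom (T2/T3): check pairwise unions and intersections of members of τ.
All pairwise intersections and unions checked — each lies in τ. Therefore τ satisfies (T1), (T2), (T3): it IS a topology on X.


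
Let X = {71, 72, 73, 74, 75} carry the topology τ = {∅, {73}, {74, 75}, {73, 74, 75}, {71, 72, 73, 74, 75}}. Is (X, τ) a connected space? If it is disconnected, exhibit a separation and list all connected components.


(X, τ) is connected.

Find clopen sets (U ∈ τ with X ∖ U ∈ τ):
  U = ∅, X ∖ U = {71, 72, 73, 74, 75} — both open, so U is clopen.
  U = {71, 72, 73, 74, 75}, X ∖ U = ∅ — both open, so U is clopen.
Only trivial clopens (∅ and X) exist, so (X, τ) is connected.
Compute connected components by grouping points that agree on all clopens:
  component: {71, 72, 73, 74, 75}


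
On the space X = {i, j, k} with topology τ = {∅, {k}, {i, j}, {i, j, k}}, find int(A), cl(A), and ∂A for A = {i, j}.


int(A) = {i, j}, cl(A) = {i, j}, ∂A = ∅.

Closed sets in (X, τ) are complements of opens:
  closed(X, τ) = {∅, {k}, {i, j}, {i, j, k}}.
int(A) = ⋃ {U ∈ τ : U ⊆ A}. Opens contained in A: ∅, {i, j}.
Taking the union of these: int(A) = {i, j}.
cl(A) = ⋂ {C closed : A ⊆ C}. Closed sets containing A: {i, j}, {i, j, k}.
Intersecting these: cl(A) = {i, j}.
∂A = cl(A) ∖ int(A) = {i, j} ∖ {i, j} = ∅.


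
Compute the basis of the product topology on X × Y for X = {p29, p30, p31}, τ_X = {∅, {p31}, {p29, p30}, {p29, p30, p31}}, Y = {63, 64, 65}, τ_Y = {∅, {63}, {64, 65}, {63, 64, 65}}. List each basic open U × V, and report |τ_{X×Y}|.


Basis B = {∅ × ∅, {p31} × {63}, {p29, p30} × {63}, {p31} × {64, 65}, {p29, p30, p31} × {63}, {p31} × {63, 64, 65}, {p29, p30} × {64, 65}, {p29, p30} × {63, 64, 65}, {p29, p30, p31} × {64, 65}, {p29, p30, p31} × {63, 64, 65}}; |τ_{X×Y}| = 16.

Enumerate products U × V with U ∈ τ_X, V ∈ τ_Y (deduplicated):
  ∅ × ∅ = {} (∅)
  {p31} × {63} = {(p31,63)}
  {p29, p30} × {63} = {(p29,63), (p30,63)}
  {p31} × {64, 65} = {(p31,64), (p31,65)}
  {p29, p30, p31} × {63} = {(p29,63), (p30,63), (p31,63)}
  {p31} × {63, 64, 65} = {(p31,63), (p31,64), (p31,65)}
  {p29, p30} × {64, 65} = {(p29,64), (p29,65), (p30,64), (p30,65)}
  {p29, p30} × {63, 64, 65} = {(p29,63), (p29,64), (p29,65), (p30,63), (p30,64), (p30,65)}
  {p29, p30, p31} × {64, 65} = {(p29,64), (p29,65), (p30,64), (p30,65), (p31,64), (p31,65)}
  {p29, p30, p31} × {63, 64, 65} = {(p29,63), (p29,64), (p29,65), (p30,63), (p30,64), (p30,65), (p31,63), (p31,64), (p31,65)}
These 10 distinct sets form the basis B.
Close under arbitrary unions to get τ_{X×Y}; counting gives |τ_{X×Y}| = 16.


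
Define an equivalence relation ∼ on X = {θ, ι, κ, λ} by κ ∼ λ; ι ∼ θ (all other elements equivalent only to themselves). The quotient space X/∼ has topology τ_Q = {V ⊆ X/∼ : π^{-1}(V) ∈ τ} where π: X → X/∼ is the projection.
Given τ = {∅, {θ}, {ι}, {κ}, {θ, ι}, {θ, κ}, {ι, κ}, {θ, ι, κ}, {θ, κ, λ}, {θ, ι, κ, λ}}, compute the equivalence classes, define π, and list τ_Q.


X/∼ = {[θ=ι], [κ=λ]}; |τ_Q| = 3.

Equivalence classes: [θ=ι], [κ=λ].
Quotient map π: X → X/∼ sends θ ↦ [θ=ι], ι ↦ [θ=ι], κ ↦ [κ=λ], λ ↦ [κ=λ].
For each subset V ⊆ X/∼, compute π^{-1}(V) ⊆ X and check whether π^{-1}(V) ∈ τ. V is open in τ_Q iff π^{-1}(V) ∈ τ.
  V = {}: π^{-1}(V) = ∅ ∈ τ ✓.
  V = {[θ=ι]}: π^{-1}(V) = {θ, ι} ∈ τ ✓.
  V = {[κ=λ]}: π^{-1}(V) = {κ, λ} ∉ τ ✗.
  V = {[θ=ι], [κ=λ]}: π^{-1}(V) = {θ, ι, κ, λ} ∈ τ ✓.
Open sets in the quotient: τ_Q = {{}, {[θ=ι]}, {[θ=ι], [κ=λ]}} (3 elements).


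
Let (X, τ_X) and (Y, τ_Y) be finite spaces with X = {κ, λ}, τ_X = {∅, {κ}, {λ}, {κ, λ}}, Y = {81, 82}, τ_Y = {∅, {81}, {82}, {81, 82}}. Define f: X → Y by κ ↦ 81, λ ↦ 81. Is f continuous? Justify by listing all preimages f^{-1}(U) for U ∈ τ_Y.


f IS continuous.

Compute f^{-1}(U) for each U ∈ τ_Y:
  U = ∅: f^{-1}(U) = ∅ ∈ τ_X ✓.
  U = {81}: f^{-1}(U) = {κ, λ} ∈ τ_X ✓.
  U = {82}: f^{-1}(U) = ∅ ∈ τ_X ✓.
  U = {81, 82}: f^{-1}(U) = {κ, λ} ∈ τ_X ✓.
Every preimage lies in τ_X, so f IS continuous.


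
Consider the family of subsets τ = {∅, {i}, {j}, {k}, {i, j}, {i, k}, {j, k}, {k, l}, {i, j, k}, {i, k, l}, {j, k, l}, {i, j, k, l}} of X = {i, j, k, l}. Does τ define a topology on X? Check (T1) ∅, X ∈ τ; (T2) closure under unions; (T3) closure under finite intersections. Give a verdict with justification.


τ IS a topology on X.

Axiom (T1): ∅ ∈ τ? Yes; X ∈ τ? Yes.
Axiom (T2/T3): check pairwise unions and intersections of members of τ.
All pairwise intersections and unions checked — each lies in τ. Therefore τ satisfies (T1), (T2), (T3): it IS a topology on X.


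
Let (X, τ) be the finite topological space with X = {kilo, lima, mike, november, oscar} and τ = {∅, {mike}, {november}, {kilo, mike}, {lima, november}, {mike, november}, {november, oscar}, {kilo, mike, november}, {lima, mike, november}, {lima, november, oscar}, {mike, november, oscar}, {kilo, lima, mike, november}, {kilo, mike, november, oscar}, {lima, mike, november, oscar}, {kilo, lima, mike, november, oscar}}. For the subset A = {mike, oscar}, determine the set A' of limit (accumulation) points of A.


A' = {kilo}

For each x ∈ X, list the open sets U ∈ τ with x ∈ U, then check whether U ∩ (A ∖ {x}) ≠ ∅ for every such U.
  x = kilo: opens ∋ x are {kilo, mike}, {kilo, mike, november}, {kilo, lima, mike, november}, {kilo, mike, november, oscar}, {kilo, lima, mike, november, oscar}; each meets A ∖ {kilo}, so x IS a limit point.
  x = lima: open {lima, november} ∋ x has {lima, november} ∩ (A ∖ {lima}) = ∅, so x is NOT a limit point.
  x = mike: open {mike} ∋ x has {mike} ∩ (A ∖ {mike}) = ∅, so x is NOT a limit point.
  x = november: open {november} ∋ x has {november} ∩ (A ∖ {november}) = ∅, so x is NOT a limit point.
  x = oscar: open {november, oscar} ∋ x has {november, oscar} ∩ (A ∖ {oscar}) = ∅, so x is NOT a limit point.
Collecting: A' = {kilo}.


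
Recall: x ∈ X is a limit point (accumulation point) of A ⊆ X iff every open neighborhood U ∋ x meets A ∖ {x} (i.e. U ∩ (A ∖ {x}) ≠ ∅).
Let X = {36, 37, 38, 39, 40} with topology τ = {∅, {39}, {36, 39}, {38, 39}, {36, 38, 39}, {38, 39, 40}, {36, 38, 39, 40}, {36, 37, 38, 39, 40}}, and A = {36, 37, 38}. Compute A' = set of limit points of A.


A' = {37, 40}

For each x ∈ X, list the open sets U ∈ τ with x ∈ U, then check whether U ∩ (A ∖ {x}) ≠ ∅ for every such U.
  x = 36: open {36, 39} ∋ x has {36, 39} ∩ (A ∖ {36}) = ∅, so x is NOT a limit point.
  x = 37: opens ∋ x are {36, 37, 38, 39, 40}; each meets A ∖ {37}, so x IS a limit point.
  x = 38: open {38, 39} ∋ x has {38, 39} ∩ (A ∖ {38}) = ∅, so x is NOT a limit point.
  x = 39: open {39} ∋ x has {39} ∩ (A ∖ {39}) = ∅, so x is NOT a limit point.
  x = 40: opens ∋ x are {38, 39, 40}, {36, 38, 39, 40}, {36, 37, 38, 39, 40}; each meets A ∖ {40}, so x IS a limit point.
Collecting: A' = {37, 40}.


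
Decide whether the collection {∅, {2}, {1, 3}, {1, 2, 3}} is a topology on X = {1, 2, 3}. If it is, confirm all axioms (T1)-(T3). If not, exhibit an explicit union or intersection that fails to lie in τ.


τ IS a topology on X.

Axiom (T1): ∅ ∈ τ? Yes; X ∈ τ? Yes.
Axiom (T2/T3): check pairwise unions and intersections of members of τ.
All pairwise intersections and unions checked — each lies in τ. Therefore τ satisfies (T1), (T2), (T3): it IS a topology on X.


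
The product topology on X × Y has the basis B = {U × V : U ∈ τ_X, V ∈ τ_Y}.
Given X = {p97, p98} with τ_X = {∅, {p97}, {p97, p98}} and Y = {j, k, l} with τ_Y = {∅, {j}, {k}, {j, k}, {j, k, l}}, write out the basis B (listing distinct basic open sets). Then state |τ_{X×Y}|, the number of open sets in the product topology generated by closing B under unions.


Basis B = {∅ × ∅, {p97} × {j}, {p97} × {k}, {p97} × {j, k}, {p97, p98} × {j}, {p97, p98} × {k}, {p97} × {j, k, l}, {p97, p98} × {j, k}, {p97, p98} × {j, k, l}}; |τ_{X×Y}| = 14.

Enumerate products U × V with U ∈ τ_X, V ∈ τ_Y (deduplicated):
  ∅ × ∅ = {} (∅)
  {p97} × {j} = {(p97,j)}
  {p97} × {k} = {(p97,k)}
  {p97} × {j, k} = {(p97,j), (p97,k)}
  {p97, p98} × {j} = {(p97,j), (p98,j)}
  {p97, p98} × {k} = {(p97,k), (p98,k)}
  {p97} × {j, k, l} = {(p97,j), (p97,k), (p97,l)}
  {p97, p98} × {j, k} = {(p97,j), (p97,k), (p98,j), (p98,k)}
  {p97, p98} × {j, k, l} = {(p97,j), (p97,k), (p97,l), (p98,j), (p98,k), (p98,l)}
These 9 distinct sets form the basis B.
Close under arbitrary unions to get τ_{X×Y}; counting gives |τ_{X×Y}| = 14.


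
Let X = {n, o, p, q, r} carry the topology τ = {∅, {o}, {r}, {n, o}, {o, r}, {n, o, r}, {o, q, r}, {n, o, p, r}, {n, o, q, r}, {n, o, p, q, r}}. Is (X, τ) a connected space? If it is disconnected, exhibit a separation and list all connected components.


(X, τ) is connected.

Find clopen sets (U ∈ τ with X ∖ U ∈ τ):
  U = ∅, X ∖ U = {n, o, p, q, r} — both open, so U is clopen.
  U = {n, o, p, q, r}, X ∖ U = ∅ — both open, so U is clopen.
Only trivial clopens (∅ and X) exist, so (X, τ) is connected.
Compute connected components by grouping points that agree on all clopens:
  component: {n, o, p, q, r}


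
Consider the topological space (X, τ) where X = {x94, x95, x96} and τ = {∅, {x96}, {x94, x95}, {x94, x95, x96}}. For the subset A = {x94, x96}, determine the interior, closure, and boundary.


int(A) = {x96}, cl(A) = {x94, x95, x96}, ∂A = {x94, x95}.

Closed sets in (X, τ) are complements of opens:
  closed(X, τ) = {∅, {x96}, {x94, x95}, {x94, x95, x96}}.
int(A) = ⋃ {U ∈ τ : U ⊆ A}. Opens contained in A: ∅, {x96}.
Taking the union of these: int(A) = {x96}.
cl(A) = ⋂ {C closed : A ⊆ C}. Closed sets containing A: {x94, x95, x96}.
Intersecting these: cl(A) = {x94, x95, x96}.
∂A = cl(A) ∖ int(A) = {x94, x95, x96} ∖ {x96} = {x94, x95}.


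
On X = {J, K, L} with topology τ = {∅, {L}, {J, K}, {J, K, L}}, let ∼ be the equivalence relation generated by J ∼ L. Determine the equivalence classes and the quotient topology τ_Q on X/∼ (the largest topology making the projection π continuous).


X/∼ = {[J=L], [K]}; |τ_Q| = 2.

Equivalence classes: [J=L], [K].
Quotient map π: X → X/∼ sends J ↦ [J=L], K ↦ [K], L ↦ [J=L].
For each subset V ⊆ X/∼, compute π^{-1}(V) ⊆ X and check whether π^{-1}(V) ∈ τ. V is open in τ_Q iff π^{-1}(V) ∈ τ.
  V = {}: π^{-1}(V) = ∅ ∈ τ ✓.
  V = {[J=L]}: π^{-1}(V) = {J, L} ∉ τ ✗.
  V = {[K]}: π^{-1}(V) = {K} ∉ τ ✗.
  V = {[J=L], [K]}: π^{-1}(V) = {J, K, L} ∈ τ ✓.
Open sets in the quotient: τ_Q = {{}, {[J=L], [K]}} (2 elements).


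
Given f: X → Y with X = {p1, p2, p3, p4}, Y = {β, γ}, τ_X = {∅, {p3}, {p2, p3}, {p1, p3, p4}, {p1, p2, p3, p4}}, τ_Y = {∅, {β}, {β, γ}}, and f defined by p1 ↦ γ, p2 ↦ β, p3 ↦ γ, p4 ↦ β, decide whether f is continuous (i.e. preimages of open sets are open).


f is NOT continuous.

Compute f^{-1}(U) for each U ∈ τ_Y:
  U = ∅: f^{-1}(U) = ∅ ∈ τ_X ✓.
  U = {β}: f^{-1}(U) = {p2, p4} ∉ τ_X ✗.
  U = {β, γ}: f^{-1}(U) = {p1, p2, p3, p4} ∈ τ_X ✓.
Found U = {β} with f^{-1}(U) = {p2, p4} not in τ_X. Therefore f is NOT continuous.


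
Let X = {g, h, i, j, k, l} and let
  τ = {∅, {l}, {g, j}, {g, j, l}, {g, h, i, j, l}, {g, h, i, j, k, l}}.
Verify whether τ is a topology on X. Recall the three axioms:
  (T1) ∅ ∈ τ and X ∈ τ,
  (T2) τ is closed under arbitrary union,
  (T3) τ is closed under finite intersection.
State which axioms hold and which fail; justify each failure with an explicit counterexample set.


τ IS a topology on X.

Axiom (T1): ∅ ∈ τ? Yes; X ∈ τ? Yes.
Axiom (T2/T3): check pairwise unions and intersections of members of τ.
All pairwise intersections and unions checked — each lies in τ. Therefore τ satisfies (T1), (T2), (T3): it IS a topology on X.


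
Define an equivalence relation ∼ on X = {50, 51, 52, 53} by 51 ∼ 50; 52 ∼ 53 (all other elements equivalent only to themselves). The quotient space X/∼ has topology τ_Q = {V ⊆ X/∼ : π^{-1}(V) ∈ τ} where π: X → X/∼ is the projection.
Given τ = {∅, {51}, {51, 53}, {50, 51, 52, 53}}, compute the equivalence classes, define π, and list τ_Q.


X/∼ = {[50=51], [52=53]}; |τ_Q| = 2.

Equivalence classes: [50=51], [52=53].
Quotient map π: X → X/∼ sends 50 ↦ [50=51], 51 ↦ [50=51], 52 ↦ [52=53], 53 ↦ [52=53].
For each subset V ⊆ X/∼, compute π^{-1}(V) ⊆ X and check whether π^{-1}(V) ∈ τ. V is open in τ_Q iff π^{-1}(V) ∈ τ.
  V = {}: π^{-1}(V) = ∅ ∈ τ ✓.
  V = {[50=51]}: π^{-1}(V) = {50, 51} ∉ τ ✗.
  V = {[52=53]}: π^{-1}(V) = {52, 53} ∉ τ ✗.
  V = {[50=51], [52=53]}: π^{-1}(V) = {50, 51, 52, 53} ∈ τ ✓.
Open sets in the quotient: τ_Q = {{}, {[50=51], [52=53]}} (2 elements).


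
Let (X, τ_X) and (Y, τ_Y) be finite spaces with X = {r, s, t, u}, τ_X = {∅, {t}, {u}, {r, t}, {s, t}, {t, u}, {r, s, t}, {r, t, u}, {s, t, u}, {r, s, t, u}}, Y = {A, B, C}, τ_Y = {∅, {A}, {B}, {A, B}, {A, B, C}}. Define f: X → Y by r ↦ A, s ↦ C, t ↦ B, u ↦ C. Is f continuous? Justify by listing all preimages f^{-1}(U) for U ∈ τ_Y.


f is NOT continuous.

Compute f^{-1}(U) for each U ∈ τ_Y:
  U = ∅: f^{-1}(U) = ∅ ∈ τ_X ✓.
  U = {A}: f^{-1}(U) = {r} ∉ τ_X ✗.
  U = {B}: f^{-1}(U) = {t} ∈ τ_X ✓.
  U = {A, B}: f^{-1}(U) = {r, t} ∈ τ_X ✓.
  U = {A, B, C}: f^{-1}(U) = {r, s, t, u} ∈ τ_X ✓.
Found U = {A} with f^{-1}(U) = {r} not in τ_X. Therefore f is NOT continuous.


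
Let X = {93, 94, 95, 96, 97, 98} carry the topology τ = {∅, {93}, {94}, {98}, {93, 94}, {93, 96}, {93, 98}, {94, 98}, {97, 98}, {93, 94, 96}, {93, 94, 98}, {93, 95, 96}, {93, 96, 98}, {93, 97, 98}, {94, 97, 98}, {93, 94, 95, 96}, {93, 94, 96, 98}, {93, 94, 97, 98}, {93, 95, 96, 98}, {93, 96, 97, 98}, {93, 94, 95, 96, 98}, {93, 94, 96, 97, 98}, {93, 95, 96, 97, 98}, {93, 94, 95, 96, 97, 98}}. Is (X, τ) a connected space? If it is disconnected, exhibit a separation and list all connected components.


(X, τ) is disconnected; components = [{94}, {97, 98}, {93, 95, 96}].

Find clopen sets (U ∈ τ with X ∖ U ∈ τ):
  U = ∅, X ∖ U = {93, 94, 95, 96, 97, 98} — both open, so U is clopen.
  U = {94}, X ∖ U = {93, 95, 96, 97, 98} — both open, so U is clopen.
  U = {97, 98}, X ∖ U = {93, 94, 95, 96} — both open, so U is clopen.
  U = {93, 95, 96}, X ∖ U = {94, 97, 98} — both open, so U is clopen.
  U = {94, 97, 98}, X ∖ U = {93, 95, 96} — both open, so U is clopen.
  U = {93, 94, 95, 96}, X ∖ U = {97, 98} — both open, so U is clopen.
  U = {93, 95, 96, 97, 98}, X ∖ U = {94} — both open, so U is clopen.
  U = {93, 94, 95, 96, 97, 98}, X ∖ U = ∅ — both open, so U is clopen.
Nontrivial clopen(s) exist: e.g. {97, 98}. So (X, τ) is disconnected.
Compute connected components by grouping points that agree on all clopens:
  component: {94}
  component: {97, 98}
  component: {93, 95, 96}


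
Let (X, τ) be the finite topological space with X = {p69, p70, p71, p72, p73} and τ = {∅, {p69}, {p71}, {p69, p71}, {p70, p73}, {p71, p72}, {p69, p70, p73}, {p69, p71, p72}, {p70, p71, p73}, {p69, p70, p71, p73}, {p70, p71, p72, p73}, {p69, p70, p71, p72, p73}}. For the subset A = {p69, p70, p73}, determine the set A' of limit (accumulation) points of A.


A' = {p70, p73}

For each x ∈ X, list the open sets U ∈ τ with x ∈ U, then check whether U ∩ (A ∖ {x}) ≠ ∅ for every such U.
  x = p69: open {p69} ∋ x has {p69} ∩ (A ∖ {p69}) = ∅, so x is NOT a limit point.
  x = p70: opens ∋ x are {p70, p73}, {p69, p70, p73}, {p70, p71, p73}, {p69, p70, p71, p73}, {p70, p71, p72, p73}, {p69, p70, p71, p72, p73}; each meets A ∖ {p70}, so x IS a limit point.
  x = p71: open {p71} ∋ x has {p71} ∩ (A ∖ {p71}) = ∅, so x is NOT a limit point.
  x = p72: open {p71, p72} ∋ x has {p71, p72} ∩ (A ∖ {p72}) = ∅, so x is NOT a limit point.
  x = p73: opens ∋ x are {p70, p73}, {p69, p70, p73}, {p70, p71, p73}, {p69, p70, p71, p73}, {p70, p71, p72, p73}, {p69, p70, p71, p72, p73}; each meets A ∖ {p73}, so x IS a limit point.
Collecting: A' = {p70, p73}.


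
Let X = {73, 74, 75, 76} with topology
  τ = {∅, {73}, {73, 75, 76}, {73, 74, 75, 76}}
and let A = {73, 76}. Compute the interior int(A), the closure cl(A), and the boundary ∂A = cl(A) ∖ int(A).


int(A) = {73}, cl(A) = {73, 74, 75, 76}, ∂A = {74, 75, 76}.

Closed sets in (X, τ) are complements of opens:
  closed(X, τ) = {∅, {74}, {74, 75, 76}, {73, 74, 75, 76}}.
int(A) = ⋃ {U ∈ τ : U ⊆ A}. Opens contained in A: ∅, {73}.
Taking the union of these: int(A) = {73}.
cl(A) = ⋂ {C closed : A ⊆ C}. Closed sets containing A: {73, 74, 75, 76}.
Intersecting these: cl(A) = {73, 74, 75, 76}.
∂A = cl(A) ∖ int(A) = {73, 74, 75, 76} ∖ {73} = {74, 75, 76}.


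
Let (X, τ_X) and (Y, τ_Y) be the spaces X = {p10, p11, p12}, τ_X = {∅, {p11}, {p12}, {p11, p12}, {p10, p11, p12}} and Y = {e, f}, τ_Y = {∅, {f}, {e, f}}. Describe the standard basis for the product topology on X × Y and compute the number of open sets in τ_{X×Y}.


Basis B = {∅ × ∅, {p11} × {f}, {p12} × {f}, {p11} × {e, f}, {p11, p12} × {f}, {p12} × {e, f}, {p10, p11, p12} × {f}, {p11, p12} × {e, f}, {p10, p11, p12} × {e, f}}; |τ_{X×Y}| = 14.

Enumerate products U × V with U ∈ τ_X, V ∈ τ_Y (deduplicated):
  ∅ × ∅ = {} (∅)
  {p11} × {f} = {(p11,f)}
  {p12} × {f} = {(p12,f)}
  {p11} × {e, f} = {(p11,e), (p11,f)}
  {p11, p12} × {f} = {(p11,f), (p12,f)}
  {p12} × {e, f} = {(p12,e), (p12,f)}
  {p10, p11, p12} × {f} = {(p10,f), (p11,f), (p12,f)}
  {p11, p12} × {e, f} = {(p11,e), (p11,f), (p12,e), (p12,f)}
  {p10, p11, p12} × {e, f} = {(p10,e), (p10,f), (p11,e), (p11,f), (p12,e), (p12,f)}
These 9 distinct sets form the basis B.
Close under arbitrary unions to get τ_{X×Y}; counting gives |τ_{X×Y}| = 14.


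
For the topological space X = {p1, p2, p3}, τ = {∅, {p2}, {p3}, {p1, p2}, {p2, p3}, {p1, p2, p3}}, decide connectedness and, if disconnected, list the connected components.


(X, τ) is disconnected; components = [{p3}, {p1, p2}].

Find clopen sets (U ∈ τ with X ∖ U ∈ τ):
  U = ∅, X ∖ U = {p1, p2, p3} — both open, so U is clopen.
  U = {p3}, X ∖ U = {p1, p2} — both open, so U is clopen.
  U = {p1, p2}, X ∖ U = {p3} — both open, so U is clopen.
  U = {p1, p2, p3}, X ∖ U = ∅ — both open, so U is clopen.
Nontrivial clopen(s) exist: e.g. {p3}. So (X, τ) is disconnected.
Compute connected components by grouping points that agree on all clopens:
  component: {p3}
  component: {p1, p2}


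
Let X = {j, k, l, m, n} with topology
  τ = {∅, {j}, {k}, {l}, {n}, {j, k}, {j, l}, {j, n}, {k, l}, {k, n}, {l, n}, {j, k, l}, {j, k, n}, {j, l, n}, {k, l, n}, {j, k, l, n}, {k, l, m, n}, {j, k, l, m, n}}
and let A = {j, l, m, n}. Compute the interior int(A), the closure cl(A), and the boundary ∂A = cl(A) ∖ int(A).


int(A) = {j, l, n}, cl(A) = {j, l, m, n}, ∂A = {m}.

Closed sets in (X, τ) are complements of opens:
  closed(X, τ) = {∅, {j}, {m}, {j, m}, {k, m}, {l, m}, {m, n}, {j, k, m}, {j, l, m}, {j, m, n}, {k, l, m}, {k, m, n}, {l, m, n}, {j, k, l, m}, {j, k, m, n}, {j, l, m, n}, {k, l, m, n}, {j, k, l, m, n}}.
int(A) = ⋃ {U ∈ τ : U ⊆ A}. Opens contained in A: ∅, {j}, {l}, {n}, {j, l}, {j, n}, {l, n}, {j, l, n}.
Taking the union of these: int(A) = {j, l, n}.
cl(A) = ⋂ {C closed : A ⊆ C}. Closed sets containing A: {j, l, m, n}, {j, k, l, m, n}.
Intersecting these: cl(A) = {j, l, m, n}.
∂A = cl(A) ∖ int(A) = {j, l, m, n} ∖ {j, l, n} = {m}.


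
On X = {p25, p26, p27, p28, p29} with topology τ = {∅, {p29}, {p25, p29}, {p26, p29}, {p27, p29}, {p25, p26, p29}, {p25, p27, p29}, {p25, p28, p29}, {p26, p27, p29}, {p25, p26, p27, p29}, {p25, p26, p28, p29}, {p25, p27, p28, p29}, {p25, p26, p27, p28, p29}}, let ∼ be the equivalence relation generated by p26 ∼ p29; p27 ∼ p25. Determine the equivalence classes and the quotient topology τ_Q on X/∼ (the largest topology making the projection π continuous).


X/∼ = {[p25=p27], [p26=p29], [p28]}; |τ_Q| = 4.

Equivalence classes: [p25=p27], [p26=p29], [p28].
Quotient map π: X → X/∼ sends p25 ↦ [p25=p27], p26 ↦ [p26=p29], p27 ↦ [p25=p27], p28 ↦ [p28], p29 ↦ [p26=p29].
For each subset V ⊆ X/∼, compute π^{-1}(V) ⊆ X and check whether π^{-1}(V) ∈ τ. V is open in τ_Q iff π^{-1}(V) ∈ τ.
  V = {}: π^{-1}(V) = ∅ ∈ τ ✓.
  V = {[p25=p27]}: π^{-1}(V) = {p25, p27} ∉ τ ✗.
  V = {[p26=p29]}: π^{-1}(V) = {p26, p29} ∈ τ ✓.
  V = {[p25=p27], [p26=p29]}: π^{-1}(V) = {p25, p26, p27, p29} ∈ τ ✓.
  V = {[p28]}: π^{-1}(V) = {p28} ∉ τ ✗.
  V = {[p25=p27], [p28]}: π^{-1}(V) = {p25, p27, p28} ∉ τ ✗.
  V = {[p26=p29], [p28]}: π^{-1}(V) = {p26, p28, p29} ∉ τ ✗.
  V = {[p25=p27], [p26=p29], [p28]}: π^{-1}(V) = {p25, p26, p27, p28, p29} ∈ τ ✓.
Open sets in the quotient: τ_Q = {{}, {[p26=p29]}, {[p25=p27], [p26=p29]}, {[p25=p27], [p26=p29], [p28]}} (4 elements).


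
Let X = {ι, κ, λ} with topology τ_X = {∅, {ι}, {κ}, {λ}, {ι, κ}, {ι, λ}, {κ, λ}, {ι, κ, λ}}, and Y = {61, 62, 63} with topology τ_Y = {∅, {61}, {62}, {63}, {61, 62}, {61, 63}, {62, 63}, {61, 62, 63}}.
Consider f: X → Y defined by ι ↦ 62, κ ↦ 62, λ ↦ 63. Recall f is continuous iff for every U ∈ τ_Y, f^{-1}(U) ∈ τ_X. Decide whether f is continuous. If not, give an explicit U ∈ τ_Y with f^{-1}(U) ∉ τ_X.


f IS continuous.

Compute f^{-1}(U) for each U ∈ τ_Y:
  U = ∅: f^{-1}(U) = ∅ ∈ τ_X ✓.
  U = {61}: f^{-1}(U) = ∅ ∈ τ_X ✓.
  U = {62}: f^{-1}(U) = {ι, κ} ∈ τ_X ✓.
  U = {63}: f^{-1}(U) = {λ} ∈ τ_X ✓.
  U = {61, 62}: f^{-1}(U) = {ι, κ} ∈ τ_X ✓.
  U = {61, 63}: f^{-1}(U) = {λ} ∈ τ_X ✓.
  U = {62, 63}: f^{-1}(U) = {ι, κ, λ} ∈ τ_X ✓.
  U = {61, 62, 63}: f^{-1}(U) = {ι, κ, λ} ∈ τ_X ✓.
Every preimage lies in τ_X, so f IS continuous.


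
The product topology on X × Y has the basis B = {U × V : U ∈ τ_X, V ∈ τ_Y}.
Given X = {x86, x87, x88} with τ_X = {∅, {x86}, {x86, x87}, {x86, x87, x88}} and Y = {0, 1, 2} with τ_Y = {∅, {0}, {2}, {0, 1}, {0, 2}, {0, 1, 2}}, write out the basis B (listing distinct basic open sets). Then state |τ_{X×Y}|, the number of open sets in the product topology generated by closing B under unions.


Basis B = {∅ × ∅, {x86} × {0}, {x86} × {2}, {x86} × {0, 1}, {x86} × {0, 2}, {x86, x87} × {0}, {x86, x87} × {2}, {x86} × {0, 1, 2}, {x86, x87, x88} × {0}, {x86, x87, x88} × {2}, {x86, x87} × {0, 1}, {x86, x87} × {0, 2}, {x86, x87} × {0, 1, 2}, {x86, x87, x88} × {0, 1}, {x86, x87, x88} × {0, 2}, {x86, x87, x88} × {0, 1, 2}}; |τ_{X×Y}| = 40.

Enumerate products U × V with U ∈ τ_X, V ∈ τ_Y (deduplicated):
  ∅ × ∅ = {} (∅)
  {x86} × {0} = {(x86,0)}
  {x86} × {2} = {(x86,2)}
  {x86} × {0, 1} = {(x86,0), (x86,1)}
  {x86} × {0, 2} = {(x86,0), (x86,2)}
  {x86, x87} × {0} = {(x86,0), (x87,0)}
  {x86, x87} × {2} = {(x86,2), (x87,2)}
  {x86} × {0, 1, 2} = {(x86,0), (x86,1), (x86,2)}
  {x86, x87, x88} × {0} = {(x86,0), (x87,0), (x88,0)}
  {x86, x87, x88} × {2} = {(x86,2), (x87,2), (x88,2)}
  {x86, x87} × {0, 1} = {(x86,0), (x86,1), (x87,0), (x87,1)}
  {x86, x87} × {0, 2} = {(x86,0), (x86,2), (x87,0), (x87,2)}
  {x86, x87} × {0, 1, 2} = {(x86,0), (x86,1), (x86,2), (x87,0), (x87,1), (x87,2)}
  {x86, x87, x88} × {0, 1} = {(x86,0), (x86,1), (x87,0), (x87,1), (x88,0), (x88,1)}
  {x86, x87, x88} × {0, 2} = {(x86,0), (x86,2), (x87,0), (x87,2), (x88,0), (x88,2)}
  {x86, x87, x88} × {0, 1, 2} = {(x86,0), (x86,1), (x86,2), (x87,0), (x87,1), (x87,2), (x88,0), (x88,1), (x88,2)}
These 16 distinct sets form the basis B.
Close under arbitrary unions to get τ_{X×Y}; counting gives |τ_{X×Y}| = 40.


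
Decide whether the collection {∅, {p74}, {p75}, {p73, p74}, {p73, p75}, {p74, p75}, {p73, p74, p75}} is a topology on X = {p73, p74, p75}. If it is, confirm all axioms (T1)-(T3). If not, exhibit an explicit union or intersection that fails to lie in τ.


τ is NOT a topology on X.

Axiom (T1): ∅ ∈ τ? Yes; X ∈ τ? Yes.
Axiom (T2/T3): check pairwise unions and intersections of members of τ.
Counterexample for (T3): {p73, p74} ∩ {p73, p75} = {p73} ∉ τ. Therefore τ is NOT a topology.


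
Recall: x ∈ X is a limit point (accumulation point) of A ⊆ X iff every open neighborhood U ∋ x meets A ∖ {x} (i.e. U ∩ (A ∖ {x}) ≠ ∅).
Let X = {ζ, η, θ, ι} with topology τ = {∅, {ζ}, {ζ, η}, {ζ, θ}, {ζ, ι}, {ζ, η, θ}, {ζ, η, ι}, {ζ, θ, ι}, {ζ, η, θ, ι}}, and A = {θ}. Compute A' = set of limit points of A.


A' = ∅

For each x ∈ X, list the open sets U ∈ τ with x ∈ U, then check whether U ∩ (A ∖ {x}) ≠ ∅ for every such U.
  x = ζ: open {ζ} ∋ x has {ζ} ∩ (A ∖ {ζ}) = ∅, so x is NOT a limit point.
  x = η: open {ζ, η} ∋ x has {ζ, η} ∩ (A ∖ {η}) = ∅, so x is NOT a limit point.
  x = θ: open {ζ, θ} ∋ x has {ζ, θ} ∩ (A ∖ {θ}) = ∅, so x is NOT a limit point.
  x = ι: open {ζ, ι} ∋ x has {ζ, ι} ∩ (A ∖ {ι}) = ∅, so x is NOT a limit point.
Collecting: A' = ∅.


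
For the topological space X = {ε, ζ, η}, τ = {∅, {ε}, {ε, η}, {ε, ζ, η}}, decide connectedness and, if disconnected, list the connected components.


(X, τ) is connected.

Find clopen sets (U ∈ τ with X ∖ U ∈ τ):
  U = ∅, X ∖ U = {ε, ζ, η} — both open, so U is clopen.
  U = {ε, ζ, η}, X ∖ U = ∅ — both open, so U is clopen.
Only trivial clopens (∅ and X) exist, so (X, τ) is connected.
Compute connected components by grouping points that agree on all clopens:
  component: {ε, ζ, η}


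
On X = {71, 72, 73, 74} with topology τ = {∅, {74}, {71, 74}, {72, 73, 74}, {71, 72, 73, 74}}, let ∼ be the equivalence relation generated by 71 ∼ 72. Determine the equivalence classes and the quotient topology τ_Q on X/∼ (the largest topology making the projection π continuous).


X/∼ = {[71=72], [73], [74]}; |τ_Q| = 3.

Equivalence classes: [71=72], [73], [74].
Quotient map π: X → X/∼ sends 71 ↦ [71=72], 72 ↦ [71=72], 73 ↦ [73], 74 ↦ [74].
For each subset V ⊆ X/∼, compute π^{-1}(V) ⊆ X and check whether π^{-1}(V) ∈ τ. V is open in τ_Q iff π^{-1}(V) ∈ τ.
  V = {}: π^{-1}(V) = ∅ ∈ τ ✓.
  V = {[71=72]}: π^{-1}(V) = {71, 72} ∉ τ ✗.
  V = {[73]}: π^{-1}(V) = {73} ∉ τ ✗.
  V = {[71=72], [73]}: π^{-1}(V) = {71, 72, 73} ∉ τ ✗.
  V = {[74]}: π^{-1}(V) = {74} ∈ τ ✓.
  V = {[71=72], [74]}: π^{-1}(V) = {71, 72, 74} ∉ τ ✗.
  V = {[73], [74]}: π^{-1}(V) = {73, 74} ∉ τ ✗.
  V = {[71=72], [73], [74]}: π^{-1}(V) = {71, 72, 73, 74} ∈ τ ✓.
Open sets in the quotient: τ_Q = {{}, {[74]}, {[71=72], [73], [74]}} (3 elements).


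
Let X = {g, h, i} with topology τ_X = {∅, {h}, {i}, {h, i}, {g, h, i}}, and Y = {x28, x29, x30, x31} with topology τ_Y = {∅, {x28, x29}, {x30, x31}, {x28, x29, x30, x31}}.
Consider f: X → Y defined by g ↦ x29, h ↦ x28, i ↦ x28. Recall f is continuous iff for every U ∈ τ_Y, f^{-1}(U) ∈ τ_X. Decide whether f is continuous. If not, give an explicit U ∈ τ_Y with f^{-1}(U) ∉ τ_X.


f IS continuous.

Compute f^{-1}(U) for each U ∈ τ_Y:
  U = ∅: f^{-1}(U) = ∅ ∈ τ_X ✓.
  U = {x28, x29}: f^{-1}(U) = {g, h, i} ∈ τ_X ✓.
  U = {x30, x31}: f^{-1}(U) = ∅ ∈ τ_X ✓.
  U = {x28, x29, x30, x31}: f^{-1}(U) = {g, h, i} ∈ τ_X ✓.
Every preimage lies in τ_X, so f IS continuous.


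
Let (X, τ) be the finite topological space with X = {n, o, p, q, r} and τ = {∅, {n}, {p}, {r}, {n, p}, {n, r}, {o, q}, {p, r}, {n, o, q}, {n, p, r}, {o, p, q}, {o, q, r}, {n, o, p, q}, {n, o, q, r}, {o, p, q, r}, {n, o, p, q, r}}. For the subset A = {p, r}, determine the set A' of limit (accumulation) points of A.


A' = ∅

For each x ∈ X, list the open sets U ∈ τ with x ∈ U, then check whether U ∩ (A ∖ {x}) ≠ ∅ for every such U.
  x = n: open {n} ∋ x has {n} ∩ (A ∖ {n}) = ∅, so x is NOT a limit point.
  x = o: open {o, q} ∋ x has {o, q} ∩ (A ∖ {o}) = ∅, so x is NOT a limit point.
  x = p: open {p} ∋ x has {p} ∩ (A ∖ {p}) = ∅, so x is NOT a limit point.
  x = q: open {o, q} ∋ x has {o, q} ∩ (A ∖ {q}) = ∅, so x is NOT a limit point.
  x = r: open {r} ∋ x has {r} ∩ (A ∖ {r}) = ∅, so x is NOT a limit point.
Collecting: A' = ∅.


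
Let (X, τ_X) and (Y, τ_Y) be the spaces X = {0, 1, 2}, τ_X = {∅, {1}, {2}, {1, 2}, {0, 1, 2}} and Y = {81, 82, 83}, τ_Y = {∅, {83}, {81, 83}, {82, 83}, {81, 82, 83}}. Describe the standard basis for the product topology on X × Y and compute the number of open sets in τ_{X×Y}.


Basis B = {∅ × ∅, {1} × {83}, {2} × {83}, {1} × {81, 83}, {1} × {82, 83}, {1, 2} × {83}, {2} × {81, 83}, {2} × {82, 83}, {0, 1, 2} × {83}, {1} × {81, 82, 83}, {2} × {81, 82, 83}, {1, 2} × {81, 83}, {1, 2} × {82, 83}, {0, 1, 2} × {81, 83}, {0, 1, 2} × {82, 83}, {1, 2} × {81, 82, 83}, {0, 1, 2} × {81, 82, 83}}; |τ_{X×Y}| = 50.

Enumerate products U × V with U ∈ τ_X, V ∈ τ_Y (deduplicated):
  ∅ × ∅ = {} (∅)
  {1} × {83} = {(1,83)}
  {2} × {83} = {(2,83)}
  {1} × {81, 83} = {(1,81), (1,83)}
  {1} × {82, 83} = {(1,82), (1,83)}
  {1, 2} × {83} = {(1,83), (2,83)}
  {2} × {81, 83} = {(2,81), (2,83)}
  {2} × {82, 83} = {(2,82), (2,83)}
  {0, 1, 2} × {83} = {(0,83), (1,83), (2,83)}
  {1} × {81, 82, 83} = {(1,81), (1,82), (1,83)}
  {2} × {81, 82, 83} = {(2,81), (2,82), (2,83)}
  {1, 2} × {81, 83} = {(1,81), (1,83), (2,81), (2,83)}
  {1, 2} × {82, 83} = {(1,82), (1,83), (2,82), (2,83)}
  {0, 1, 2} × {81, 83} = {(0,81), (0,83), (1,81), (1,83), (2,81), (2,83)}
  {0, 1, 2} × {82, 83} = {(0,82), (0,83), (1,82), (1,83), (2,82), (2,83)}
  {1, 2} × {81, 82, 83} = {(1,81), (1,82), (1,83), (2,81), (2,82), (2,83)}
  {0, 1, 2} × {81, 82, 83} = {(0,81), (0,82), (0,83), (1,81), (1,82), (1,83), (2,81), (2,82), (2,83)}
These 17 distinct sets form the basis B.
Close under arbitrary unions to get τ_{X×Y}; counting gives |τ_{X×Y}| = 50.


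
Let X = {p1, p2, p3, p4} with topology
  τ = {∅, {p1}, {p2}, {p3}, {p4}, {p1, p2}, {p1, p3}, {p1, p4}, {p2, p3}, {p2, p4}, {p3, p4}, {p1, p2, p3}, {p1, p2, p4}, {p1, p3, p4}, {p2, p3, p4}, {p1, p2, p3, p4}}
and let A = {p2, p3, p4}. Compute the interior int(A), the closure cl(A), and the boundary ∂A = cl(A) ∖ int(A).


int(A) = {p2, p3, p4}, cl(A) = {p2, p3, p4}, ∂A = ∅.

Closed sets in (X, τ) are complements of opens:
  closed(X, τ) = {∅, {p1}, {p2}, {p3}, {p4}, {p1, p2}, {p1, p3}, {p1, p4}, {p2, p3}, {p2, p4}, {p3, p4}, {p1, p2, p3}, {p1, p2, p4}, {p1, p3, p4}, {p2, p3, p4}, {p1, p2, p3, p4}}.
int(A) = ⋃ {U ∈ τ : U ⊆ A}. Opens contained in A: ∅, {p2}, {p3}, {p4}, {p2, p3}, {p2, p4}, {p3, p4}, {p2, p3, p4}.
Taking the union of these: int(A) = {p2, p3, p4}.
cl(A) = ⋂ {C closed : A ⊆ C}. Closed sets containing A: {p2, p3, p4}, {p1, p2, p3, p4}.
Intersecting these: cl(A) = {p2, p3, p4}.
∂A = cl(A) ∖ int(A) = {p2, p3, p4} ∖ {p2, p3, p4} = ∅.


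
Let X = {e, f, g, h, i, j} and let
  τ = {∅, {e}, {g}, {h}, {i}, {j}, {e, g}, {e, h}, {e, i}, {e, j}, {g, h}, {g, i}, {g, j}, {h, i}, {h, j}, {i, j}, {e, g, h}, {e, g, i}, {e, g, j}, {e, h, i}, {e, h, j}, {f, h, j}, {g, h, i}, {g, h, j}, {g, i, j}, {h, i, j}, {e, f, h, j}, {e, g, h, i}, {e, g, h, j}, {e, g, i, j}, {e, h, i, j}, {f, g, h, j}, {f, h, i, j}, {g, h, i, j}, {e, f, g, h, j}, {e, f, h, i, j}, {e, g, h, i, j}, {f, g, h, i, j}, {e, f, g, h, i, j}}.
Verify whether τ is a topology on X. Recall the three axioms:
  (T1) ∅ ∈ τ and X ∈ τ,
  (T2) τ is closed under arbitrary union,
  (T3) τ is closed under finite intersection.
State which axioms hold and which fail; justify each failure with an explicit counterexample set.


τ is NOT a topology on X.

Axiom (T1): ∅ ∈ τ? Yes; X ∈ τ? Yes.
Axiom (T2/T3): check pairwise unions and intersections of members of τ.
Counterexample for (T2): {e} ∪ {i, j} = {e, i, j} ∉ τ. Therefore τ is NOT a topology.


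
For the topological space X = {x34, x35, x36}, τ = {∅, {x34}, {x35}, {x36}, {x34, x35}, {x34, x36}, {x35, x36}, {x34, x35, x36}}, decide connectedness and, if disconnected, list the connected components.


(X, τ) is disconnected; components = [{x34}, {x35}, {x36}].

Find clopen sets (U ∈ τ with X ∖ U ∈ τ):
  U = ∅, X ∖ U = {x34, x35, x36} — both open, so U is clopen.
  U = {x34}, X ∖ U = {x35, x36} — both open, so U is clopen.
  U = {x35}, X ∖ U = {x34, x36} — both open, so U is clopen.
  U = {x36}, X ∖ U = {x34, x35} — both open, so U is clopen.
  U = {x34, x35}, X ∖ U = {x36} — both open, so U is clopen.
  U = {x34, x36}, X ∖ U = {x35} — both open, so U is clopen.
  U = {x35, x36}, X ∖ U = {x34} — both open, so U is clopen.
  U = {x34, x35, x36}, X ∖ U = ∅ — both open, so U is clopen.
Nontrivial clopen(s) exist: e.g. {x35}. So (X, τ) is disconnected.
Compute connected components by grouping points that agree on all clopens:
  component: {x34}
  component: {x35}
  component: {x36}


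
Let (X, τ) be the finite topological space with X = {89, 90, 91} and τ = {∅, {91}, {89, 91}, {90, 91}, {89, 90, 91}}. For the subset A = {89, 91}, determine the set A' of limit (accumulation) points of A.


A' = {89, 90}

For each x ∈ X, list the open sets U ∈ τ with x ∈ U, then check whether U ∩ (A ∖ {x}) ≠ ∅ for every such U.
  x = 89: opens ∋ x are {89, 91}, {89, 90, 91}; each meets A ∖ {89}, so x IS a limit point.
  x = 90: opens ∋ x are {90, 91}, {89, 90, 91}; each meets A ∖ {90}, so x IS a limit point.
  x = 91: open {91} ∋ x has {91} ∩ (A ∖ {91}) = ∅, so x is NOT a limit point.
Collecting: A' = {89, 90}.


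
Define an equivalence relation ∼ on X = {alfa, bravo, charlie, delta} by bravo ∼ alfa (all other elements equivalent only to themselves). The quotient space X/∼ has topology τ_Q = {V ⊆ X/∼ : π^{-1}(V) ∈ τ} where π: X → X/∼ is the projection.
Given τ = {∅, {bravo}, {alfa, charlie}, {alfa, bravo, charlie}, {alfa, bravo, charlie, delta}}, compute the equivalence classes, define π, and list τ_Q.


X/∼ = {[alfa=bravo], [charlie], [delta]}; |τ_Q| = 3.

Equivalence classes: [alfa=bravo], [charlie], [delta].
Quotient map π: X → X/∼ sends alfa ↦ [alfa=bravo], bravo ↦ [alfa=bravo], charlie ↦ [charlie], delta ↦ [delta].
For each subset V ⊆ X/∼, compute π^{-1}(V) ⊆ X and check whether π^{-1}(V) ∈ τ. V is open in τ_Q iff π^{-1}(V) ∈ τ.
  V = {}: π^{-1}(V) = ∅ ∈ τ ✓.
  V = {[alfa=bravo]}: π^{-1}(V) = {alfa, bravo} ∉ τ ✗.
  V = {[charlie]}: π^{-1}(V) = {charlie} ∉ τ ✗.
  V = {[alfa=bravo], [charlie]}: π^{-1}(V) = {alfa, bravo, charlie} ∈ τ ✓.
  V = {[delta]}: π^{-1}(V) = {delta} ∉ τ ✗.
  V = {[alfa=bravo], [delta]}: π^{-1}(V) = {alfa, bravo, delta} ∉ τ ✗.
  V = {[charlie], [delta]}: π^{-1}(V) = {charlie, delta} ∉ τ ✗.
  V = {[alfa=bravo], [charlie], [delta]}: π^{-1}(V) = {alfa, bravo, charlie, delta} ∈ τ ✓.
Open sets in the quotient: τ_Q = {{}, {[alfa=bravo], [charlie]}, {[alfa=bravo], [charlie], [delta]}} (3 elements).


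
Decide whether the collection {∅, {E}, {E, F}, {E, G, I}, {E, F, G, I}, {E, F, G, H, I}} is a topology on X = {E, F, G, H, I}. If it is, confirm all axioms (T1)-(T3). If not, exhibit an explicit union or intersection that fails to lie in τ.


τ IS a topology on X.

Axiom (T1): ∅ ∈ τ? Yes; X ∈ τ? Yes.
Axiom (T2/T3): check pairwise unions and intersections of members of τ.
All pairwise intersections and unions checked — each lies in τ. Therefore τ satisfies (T1), (T2), (T3): it IS a topology on X.


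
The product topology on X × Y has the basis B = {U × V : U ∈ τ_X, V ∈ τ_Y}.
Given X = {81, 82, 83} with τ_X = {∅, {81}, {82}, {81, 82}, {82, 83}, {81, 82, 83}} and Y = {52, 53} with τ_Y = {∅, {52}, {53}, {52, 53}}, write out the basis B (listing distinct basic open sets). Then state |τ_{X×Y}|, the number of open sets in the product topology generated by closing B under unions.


Basis B = {∅ × ∅, {81} × {52}, {81} × {53}, {82} × {52}, {82} × {53}, {81} × {52, 53}, {81, 82} × {52}, {81, 82} × {53}, {82} × {52, 53}, {82, 83} × {52}, {82, 83} × {53}, {81, 82, 83} × {52}, {81, 82, 83} × {53}, {81, 82} × {52, 53}, {82, 83} × {52, 53}, {81, 82, 83} × {52, 53}}; |τ_{X×Y}| = 36.

Enumerate products U × V with U ∈ τ_X, V ∈ τ_Y (deduplicated):
  ∅ × ∅ = {} (∅)
  {81} × {52} = {(81,52)}
  {81} × {53} = {(81,53)}
  {82} × {52} = {(82,52)}
  {82} × {53} = {(82,53)}
  {81} × {52, 53} = {(81,52), (81,53)}
  {81, 82} × {52} = {(81,52), (82,52)}
  {81, 82} × {53} = {(81,53), (82,53)}
  {82} × {52, 53} = {(82,52), (82,53)}
  {82, 83} × {52} = {(82,52), (83,52)}
  {82, 83} × {53} = {(82,53), (83,53)}
  {81, 82, 83} × {52} = {(81,52), (82,52), (83,52)}
  {81, 82, 83} × {53} = {(81,53), (82,53), (83,53)}
  {81, 82} × {52, 53} = {(81,52), (81,53), (82,52), (82,53)}
  {82, 83} × {52, 53} = {(82,52), (82,53), (83,52), (83,53)}
  {81, 82, 83} × {52, 53} = {(81,52), (81,53), (82,52), (82,53), (83,52), (83,53)}
These 16 distinct sets form the basis B.
Close under arbitrary unions to get τ_{X×Y}; counting gives |τ_{X×Y}| = 36.
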